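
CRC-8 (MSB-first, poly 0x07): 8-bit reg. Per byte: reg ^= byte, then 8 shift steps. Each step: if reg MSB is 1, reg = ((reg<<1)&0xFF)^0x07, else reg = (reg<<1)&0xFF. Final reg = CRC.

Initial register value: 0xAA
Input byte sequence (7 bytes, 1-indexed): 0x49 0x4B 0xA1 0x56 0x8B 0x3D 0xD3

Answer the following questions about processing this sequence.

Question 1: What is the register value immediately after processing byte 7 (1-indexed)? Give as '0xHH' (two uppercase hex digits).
Answer: 0x93

Derivation:
After byte 1 (0x49): reg=0xA7
After byte 2 (0x4B): reg=0x8A
After byte 3 (0xA1): reg=0xD1
After byte 4 (0x56): reg=0x9C
After byte 5 (0x8B): reg=0x65
After byte 6 (0x3D): reg=0x8F
After byte 7 (0xD3): reg=0x93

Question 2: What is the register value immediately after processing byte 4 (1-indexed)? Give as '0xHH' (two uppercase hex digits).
After byte 1 (0x49): reg=0xA7
After byte 2 (0x4B): reg=0x8A
After byte 3 (0xA1): reg=0xD1
After byte 4 (0x56): reg=0x9C

Answer: 0x9C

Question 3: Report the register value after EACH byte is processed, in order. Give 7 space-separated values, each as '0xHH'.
0xA7 0x8A 0xD1 0x9C 0x65 0x8F 0x93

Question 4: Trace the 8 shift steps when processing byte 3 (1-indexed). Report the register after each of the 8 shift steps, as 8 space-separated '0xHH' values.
Answer: 0x56 0xAC 0x5F 0xBE 0x7B 0xF6 0xEB 0xD1

Derivation:
After byte 1 (0x49): reg=0xA7
After byte 2 (0x4B): reg=0x8A
Register before byte 3: 0x8A
After XOR with byte 0xA1: 0x2B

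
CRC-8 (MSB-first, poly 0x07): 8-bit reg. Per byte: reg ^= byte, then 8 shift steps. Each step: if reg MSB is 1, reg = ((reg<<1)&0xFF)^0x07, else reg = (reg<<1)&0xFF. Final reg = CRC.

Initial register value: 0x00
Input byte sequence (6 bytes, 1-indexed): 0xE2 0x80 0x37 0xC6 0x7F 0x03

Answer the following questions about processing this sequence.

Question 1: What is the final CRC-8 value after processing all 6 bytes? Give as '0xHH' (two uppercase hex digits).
After byte 1 (0xE2): reg=0xA0
After byte 2 (0x80): reg=0xE0
After byte 3 (0x37): reg=0x2B
After byte 4 (0xC6): reg=0x8D
After byte 5 (0x7F): reg=0xD0
After byte 6 (0x03): reg=0x37

Answer: 0x37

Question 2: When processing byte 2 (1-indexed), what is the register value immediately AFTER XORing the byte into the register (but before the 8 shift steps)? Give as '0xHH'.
Register before byte 2: 0xA0
Byte 2: 0x80
0xA0 XOR 0x80 = 0x20

Answer: 0x20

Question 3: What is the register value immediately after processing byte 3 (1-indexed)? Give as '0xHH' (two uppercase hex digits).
Answer: 0x2B

Derivation:
After byte 1 (0xE2): reg=0xA0
After byte 2 (0x80): reg=0xE0
After byte 3 (0x37): reg=0x2B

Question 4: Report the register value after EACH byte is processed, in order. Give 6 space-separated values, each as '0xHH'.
0xA0 0xE0 0x2B 0x8D 0xD0 0x37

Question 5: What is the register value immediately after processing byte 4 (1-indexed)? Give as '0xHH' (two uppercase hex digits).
Answer: 0x8D

Derivation:
After byte 1 (0xE2): reg=0xA0
After byte 2 (0x80): reg=0xE0
After byte 3 (0x37): reg=0x2B
After byte 4 (0xC6): reg=0x8D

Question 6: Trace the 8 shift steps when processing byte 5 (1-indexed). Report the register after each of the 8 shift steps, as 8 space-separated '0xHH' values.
After byte 1 (0xE2): reg=0xA0
After byte 2 (0x80): reg=0xE0
After byte 3 (0x37): reg=0x2B
After byte 4 (0xC6): reg=0x8D
Register before byte 5: 0x8D
After XOR with byte 0x7F: 0xF2

Answer: 0xE3 0xC1 0x85 0x0D 0x1A 0x34 0x68 0xD0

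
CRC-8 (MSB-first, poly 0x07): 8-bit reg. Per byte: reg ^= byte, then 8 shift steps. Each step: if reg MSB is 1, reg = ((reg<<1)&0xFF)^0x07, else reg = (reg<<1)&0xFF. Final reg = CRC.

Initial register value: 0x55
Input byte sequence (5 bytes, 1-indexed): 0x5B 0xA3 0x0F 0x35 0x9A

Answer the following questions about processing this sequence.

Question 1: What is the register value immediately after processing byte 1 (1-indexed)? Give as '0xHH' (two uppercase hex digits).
Answer: 0x2A

Derivation:
After byte 1 (0x5B): reg=0x2A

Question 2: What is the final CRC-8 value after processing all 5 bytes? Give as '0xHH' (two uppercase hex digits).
After byte 1 (0x5B): reg=0x2A
After byte 2 (0xA3): reg=0xB6
After byte 3 (0x0F): reg=0x26
After byte 4 (0x35): reg=0x79
After byte 5 (0x9A): reg=0xA7

Answer: 0xA7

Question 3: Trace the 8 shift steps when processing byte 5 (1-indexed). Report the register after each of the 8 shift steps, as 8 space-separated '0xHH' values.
After byte 1 (0x5B): reg=0x2A
After byte 2 (0xA3): reg=0xB6
After byte 3 (0x0F): reg=0x26
After byte 4 (0x35): reg=0x79
Register before byte 5: 0x79
After XOR with byte 0x9A: 0xE3

Answer: 0xC1 0x85 0x0D 0x1A 0x34 0x68 0xD0 0xA7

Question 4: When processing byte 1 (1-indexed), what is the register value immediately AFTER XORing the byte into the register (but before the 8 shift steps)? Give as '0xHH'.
Answer: 0x0E

Derivation:
Register before byte 1: 0x55
Byte 1: 0x5B
0x55 XOR 0x5B = 0x0E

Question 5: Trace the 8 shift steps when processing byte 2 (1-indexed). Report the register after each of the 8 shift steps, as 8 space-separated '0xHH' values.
After byte 1 (0x5B): reg=0x2A
Register before byte 2: 0x2A
After XOR with byte 0xA3: 0x89

Answer: 0x15 0x2A 0x54 0xA8 0x57 0xAE 0x5B 0xB6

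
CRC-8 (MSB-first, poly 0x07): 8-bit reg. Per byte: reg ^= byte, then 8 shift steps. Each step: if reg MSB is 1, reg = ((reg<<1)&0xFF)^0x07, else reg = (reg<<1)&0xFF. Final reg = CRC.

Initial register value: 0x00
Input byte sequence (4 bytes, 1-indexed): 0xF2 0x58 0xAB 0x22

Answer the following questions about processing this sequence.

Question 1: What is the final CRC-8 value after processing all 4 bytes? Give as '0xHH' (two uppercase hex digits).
Answer: 0x3B

Derivation:
After byte 1 (0xF2): reg=0xD0
After byte 2 (0x58): reg=0xB1
After byte 3 (0xAB): reg=0x46
After byte 4 (0x22): reg=0x3B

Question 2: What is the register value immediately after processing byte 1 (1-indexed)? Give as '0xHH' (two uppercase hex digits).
After byte 1 (0xF2): reg=0xD0

Answer: 0xD0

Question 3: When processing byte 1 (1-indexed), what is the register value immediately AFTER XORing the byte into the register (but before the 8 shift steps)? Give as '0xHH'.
Register before byte 1: 0x00
Byte 1: 0xF2
0x00 XOR 0xF2 = 0xF2

Answer: 0xF2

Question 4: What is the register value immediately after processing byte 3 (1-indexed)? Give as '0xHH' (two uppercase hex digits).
Answer: 0x46

Derivation:
After byte 1 (0xF2): reg=0xD0
After byte 2 (0x58): reg=0xB1
After byte 3 (0xAB): reg=0x46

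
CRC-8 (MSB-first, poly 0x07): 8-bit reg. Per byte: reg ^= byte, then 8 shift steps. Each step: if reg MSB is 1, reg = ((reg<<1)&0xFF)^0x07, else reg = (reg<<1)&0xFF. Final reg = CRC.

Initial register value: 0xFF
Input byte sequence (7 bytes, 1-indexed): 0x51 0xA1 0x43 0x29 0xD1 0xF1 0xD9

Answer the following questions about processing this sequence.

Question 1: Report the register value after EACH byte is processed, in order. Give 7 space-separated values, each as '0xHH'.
0x43 0xA0 0xA7 0xA3 0x59 0x51 0xB1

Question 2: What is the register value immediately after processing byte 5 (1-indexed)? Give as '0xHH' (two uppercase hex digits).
After byte 1 (0x51): reg=0x43
After byte 2 (0xA1): reg=0xA0
After byte 3 (0x43): reg=0xA7
After byte 4 (0x29): reg=0xA3
After byte 5 (0xD1): reg=0x59

Answer: 0x59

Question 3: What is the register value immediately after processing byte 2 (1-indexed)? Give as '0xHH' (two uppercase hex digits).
Answer: 0xA0

Derivation:
After byte 1 (0x51): reg=0x43
After byte 2 (0xA1): reg=0xA0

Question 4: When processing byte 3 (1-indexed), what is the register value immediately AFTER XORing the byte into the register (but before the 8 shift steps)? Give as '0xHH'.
Register before byte 3: 0xA0
Byte 3: 0x43
0xA0 XOR 0x43 = 0xE3

Answer: 0xE3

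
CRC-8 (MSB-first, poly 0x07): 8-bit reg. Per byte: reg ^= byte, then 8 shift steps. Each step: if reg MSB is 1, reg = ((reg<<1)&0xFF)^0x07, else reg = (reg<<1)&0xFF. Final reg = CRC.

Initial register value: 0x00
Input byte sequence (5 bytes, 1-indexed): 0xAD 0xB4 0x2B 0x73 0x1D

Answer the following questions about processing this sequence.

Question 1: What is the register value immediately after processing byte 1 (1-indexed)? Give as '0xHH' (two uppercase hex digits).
After byte 1 (0xAD): reg=0x4A

Answer: 0x4A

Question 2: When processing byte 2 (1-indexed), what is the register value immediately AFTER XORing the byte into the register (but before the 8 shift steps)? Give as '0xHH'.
Register before byte 2: 0x4A
Byte 2: 0xB4
0x4A XOR 0xB4 = 0xFE

Answer: 0xFE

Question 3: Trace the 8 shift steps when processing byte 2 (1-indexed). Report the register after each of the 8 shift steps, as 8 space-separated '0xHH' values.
Answer: 0xFB 0xF1 0xE5 0xCD 0x9D 0x3D 0x7A 0xF4

Derivation:
After byte 1 (0xAD): reg=0x4A
Register before byte 2: 0x4A
After XOR with byte 0xB4: 0xFE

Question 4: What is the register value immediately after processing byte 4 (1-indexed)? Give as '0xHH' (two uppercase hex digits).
Answer: 0x27

Derivation:
After byte 1 (0xAD): reg=0x4A
After byte 2 (0xB4): reg=0xF4
After byte 3 (0x2B): reg=0x13
After byte 4 (0x73): reg=0x27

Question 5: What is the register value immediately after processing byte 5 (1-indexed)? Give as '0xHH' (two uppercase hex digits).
Answer: 0xA6

Derivation:
After byte 1 (0xAD): reg=0x4A
After byte 2 (0xB4): reg=0xF4
After byte 3 (0x2B): reg=0x13
After byte 4 (0x73): reg=0x27
After byte 5 (0x1D): reg=0xA6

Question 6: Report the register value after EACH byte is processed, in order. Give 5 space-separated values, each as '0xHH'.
0x4A 0xF4 0x13 0x27 0xA6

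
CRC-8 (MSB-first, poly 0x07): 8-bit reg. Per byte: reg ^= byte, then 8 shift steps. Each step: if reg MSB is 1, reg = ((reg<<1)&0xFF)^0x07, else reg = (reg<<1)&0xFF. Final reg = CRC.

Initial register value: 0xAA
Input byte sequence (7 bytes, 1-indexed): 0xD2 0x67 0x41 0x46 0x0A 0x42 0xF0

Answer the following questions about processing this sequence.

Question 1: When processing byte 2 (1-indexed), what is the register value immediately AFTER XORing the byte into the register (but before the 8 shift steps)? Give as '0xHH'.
Answer: 0x08

Derivation:
Register before byte 2: 0x6F
Byte 2: 0x67
0x6F XOR 0x67 = 0x08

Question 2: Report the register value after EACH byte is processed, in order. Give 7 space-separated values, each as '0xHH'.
0x6F 0x38 0x68 0xCA 0x4E 0x24 0x22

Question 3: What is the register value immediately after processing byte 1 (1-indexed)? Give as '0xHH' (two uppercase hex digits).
Answer: 0x6F

Derivation:
After byte 1 (0xD2): reg=0x6F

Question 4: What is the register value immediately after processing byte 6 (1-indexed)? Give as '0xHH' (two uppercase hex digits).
After byte 1 (0xD2): reg=0x6F
After byte 2 (0x67): reg=0x38
After byte 3 (0x41): reg=0x68
After byte 4 (0x46): reg=0xCA
After byte 5 (0x0A): reg=0x4E
After byte 6 (0x42): reg=0x24

Answer: 0x24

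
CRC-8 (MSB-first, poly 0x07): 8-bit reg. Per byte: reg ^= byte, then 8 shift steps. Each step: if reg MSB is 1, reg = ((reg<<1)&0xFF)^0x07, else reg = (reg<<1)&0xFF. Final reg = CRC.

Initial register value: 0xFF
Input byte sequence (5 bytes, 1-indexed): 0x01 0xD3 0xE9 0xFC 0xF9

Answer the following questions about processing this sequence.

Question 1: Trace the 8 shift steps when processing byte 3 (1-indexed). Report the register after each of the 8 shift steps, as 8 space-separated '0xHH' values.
After byte 1 (0x01): reg=0xF4
After byte 2 (0xD3): reg=0xF5
Register before byte 3: 0xF5
After XOR with byte 0xE9: 0x1C

Answer: 0x38 0x70 0xE0 0xC7 0x89 0x15 0x2A 0x54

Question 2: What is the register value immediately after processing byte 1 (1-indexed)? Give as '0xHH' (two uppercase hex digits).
Answer: 0xF4

Derivation:
After byte 1 (0x01): reg=0xF4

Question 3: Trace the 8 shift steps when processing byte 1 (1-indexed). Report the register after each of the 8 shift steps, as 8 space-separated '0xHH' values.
Register before byte 1: 0xFF
After XOR with byte 0x01: 0xFE

Answer: 0xFB 0xF1 0xE5 0xCD 0x9D 0x3D 0x7A 0xF4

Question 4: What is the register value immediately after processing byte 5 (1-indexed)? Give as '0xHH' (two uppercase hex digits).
After byte 1 (0x01): reg=0xF4
After byte 2 (0xD3): reg=0xF5
After byte 3 (0xE9): reg=0x54
After byte 4 (0xFC): reg=0x51
After byte 5 (0xF9): reg=0x51

Answer: 0x51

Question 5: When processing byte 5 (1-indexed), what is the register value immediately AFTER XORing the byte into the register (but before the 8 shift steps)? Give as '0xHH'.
Answer: 0xA8

Derivation:
Register before byte 5: 0x51
Byte 5: 0xF9
0x51 XOR 0xF9 = 0xA8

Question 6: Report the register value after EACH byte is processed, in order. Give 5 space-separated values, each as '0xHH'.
0xF4 0xF5 0x54 0x51 0x51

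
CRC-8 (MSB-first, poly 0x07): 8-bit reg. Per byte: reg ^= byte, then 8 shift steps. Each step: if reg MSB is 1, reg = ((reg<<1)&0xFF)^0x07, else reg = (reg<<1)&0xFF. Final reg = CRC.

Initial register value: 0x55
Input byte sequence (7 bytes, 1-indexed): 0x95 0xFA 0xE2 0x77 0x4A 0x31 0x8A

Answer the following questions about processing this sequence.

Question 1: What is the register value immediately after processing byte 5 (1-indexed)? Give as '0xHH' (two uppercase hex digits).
After byte 1 (0x95): reg=0x4E
After byte 2 (0xFA): reg=0x05
After byte 3 (0xE2): reg=0xBB
After byte 4 (0x77): reg=0x6A
After byte 5 (0x4A): reg=0xE0

Answer: 0xE0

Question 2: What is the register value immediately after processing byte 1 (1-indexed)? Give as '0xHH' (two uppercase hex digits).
After byte 1 (0x95): reg=0x4E

Answer: 0x4E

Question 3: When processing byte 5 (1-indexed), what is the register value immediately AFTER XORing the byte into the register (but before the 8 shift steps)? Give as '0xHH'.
Register before byte 5: 0x6A
Byte 5: 0x4A
0x6A XOR 0x4A = 0x20

Answer: 0x20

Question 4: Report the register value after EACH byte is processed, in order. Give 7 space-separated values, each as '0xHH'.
0x4E 0x05 0xBB 0x6A 0xE0 0x39 0x10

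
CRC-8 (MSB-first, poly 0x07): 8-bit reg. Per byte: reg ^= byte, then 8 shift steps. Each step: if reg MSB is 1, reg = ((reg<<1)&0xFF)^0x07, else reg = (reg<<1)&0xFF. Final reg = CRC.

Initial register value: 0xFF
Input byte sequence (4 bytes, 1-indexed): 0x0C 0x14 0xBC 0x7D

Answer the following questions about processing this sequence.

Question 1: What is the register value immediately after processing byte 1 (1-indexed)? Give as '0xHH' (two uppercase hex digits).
Answer: 0xD7

Derivation:
After byte 1 (0x0C): reg=0xD7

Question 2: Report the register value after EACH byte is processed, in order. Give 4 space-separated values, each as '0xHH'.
0xD7 0x47 0xEF 0xF7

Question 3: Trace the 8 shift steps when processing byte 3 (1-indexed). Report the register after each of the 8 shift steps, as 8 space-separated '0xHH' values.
After byte 1 (0x0C): reg=0xD7
After byte 2 (0x14): reg=0x47
Register before byte 3: 0x47
After XOR with byte 0xBC: 0xFB

Answer: 0xF1 0xE5 0xCD 0x9D 0x3D 0x7A 0xF4 0xEF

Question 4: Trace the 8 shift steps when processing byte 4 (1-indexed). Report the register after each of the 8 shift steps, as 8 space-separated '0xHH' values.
Answer: 0x23 0x46 0x8C 0x1F 0x3E 0x7C 0xF8 0xF7

Derivation:
After byte 1 (0x0C): reg=0xD7
After byte 2 (0x14): reg=0x47
After byte 3 (0xBC): reg=0xEF
Register before byte 4: 0xEF
After XOR with byte 0x7D: 0x92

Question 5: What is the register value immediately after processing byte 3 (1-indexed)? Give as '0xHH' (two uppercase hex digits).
After byte 1 (0x0C): reg=0xD7
After byte 2 (0x14): reg=0x47
After byte 3 (0xBC): reg=0xEF

Answer: 0xEF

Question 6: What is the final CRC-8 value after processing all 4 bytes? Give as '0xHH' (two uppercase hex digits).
Answer: 0xF7

Derivation:
After byte 1 (0x0C): reg=0xD7
After byte 2 (0x14): reg=0x47
After byte 3 (0xBC): reg=0xEF
After byte 4 (0x7D): reg=0xF7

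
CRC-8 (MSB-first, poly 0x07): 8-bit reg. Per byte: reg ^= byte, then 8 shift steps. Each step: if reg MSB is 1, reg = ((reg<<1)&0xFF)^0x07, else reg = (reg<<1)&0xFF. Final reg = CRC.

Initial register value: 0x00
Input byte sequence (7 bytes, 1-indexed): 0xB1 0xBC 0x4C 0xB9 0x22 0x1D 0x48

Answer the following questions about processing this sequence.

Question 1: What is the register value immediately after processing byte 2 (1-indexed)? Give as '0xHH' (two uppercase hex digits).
Answer: 0x67

Derivation:
After byte 1 (0xB1): reg=0x1E
After byte 2 (0xBC): reg=0x67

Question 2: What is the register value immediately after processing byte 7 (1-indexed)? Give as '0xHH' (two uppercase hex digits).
After byte 1 (0xB1): reg=0x1E
After byte 2 (0xBC): reg=0x67
After byte 3 (0x4C): reg=0xD1
After byte 4 (0xB9): reg=0x1F
After byte 5 (0x22): reg=0xB3
After byte 6 (0x1D): reg=0x43
After byte 7 (0x48): reg=0x31

Answer: 0x31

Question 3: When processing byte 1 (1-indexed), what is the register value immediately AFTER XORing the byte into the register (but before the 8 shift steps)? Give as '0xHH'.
Answer: 0xB1

Derivation:
Register before byte 1: 0x00
Byte 1: 0xB1
0x00 XOR 0xB1 = 0xB1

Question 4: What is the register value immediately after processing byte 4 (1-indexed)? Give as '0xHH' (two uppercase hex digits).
After byte 1 (0xB1): reg=0x1E
After byte 2 (0xBC): reg=0x67
After byte 3 (0x4C): reg=0xD1
After byte 4 (0xB9): reg=0x1F

Answer: 0x1F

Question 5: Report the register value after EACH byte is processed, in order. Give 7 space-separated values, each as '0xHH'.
0x1E 0x67 0xD1 0x1F 0xB3 0x43 0x31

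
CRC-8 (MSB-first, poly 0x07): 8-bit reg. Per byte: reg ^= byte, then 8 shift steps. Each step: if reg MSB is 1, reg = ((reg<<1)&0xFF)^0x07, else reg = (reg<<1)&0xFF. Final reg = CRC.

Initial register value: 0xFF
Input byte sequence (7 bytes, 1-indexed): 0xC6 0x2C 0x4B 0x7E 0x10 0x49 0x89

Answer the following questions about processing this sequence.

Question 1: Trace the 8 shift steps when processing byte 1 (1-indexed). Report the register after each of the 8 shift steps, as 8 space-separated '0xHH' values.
Answer: 0x72 0xE4 0xCF 0x99 0x35 0x6A 0xD4 0xAF

Derivation:
Register before byte 1: 0xFF
After XOR with byte 0xC6: 0x39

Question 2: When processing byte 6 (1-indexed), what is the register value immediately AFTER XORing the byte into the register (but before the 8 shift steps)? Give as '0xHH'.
Answer: 0x2C

Derivation:
Register before byte 6: 0x65
Byte 6: 0x49
0x65 XOR 0x49 = 0x2C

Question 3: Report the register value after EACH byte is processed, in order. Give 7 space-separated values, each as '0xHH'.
0xAF 0x80 0x7F 0x07 0x65 0xC4 0xE4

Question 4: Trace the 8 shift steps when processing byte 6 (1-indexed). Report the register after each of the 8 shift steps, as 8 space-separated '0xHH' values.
Answer: 0x58 0xB0 0x67 0xCE 0x9B 0x31 0x62 0xC4

Derivation:
After byte 1 (0xC6): reg=0xAF
After byte 2 (0x2C): reg=0x80
After byte 3 (0x4B): reg=0x7F
After byte 4 (0x7E): reg=0x07
After byte 5 (0x10): reg=0x65
Register before byte 6: 0x65
After XOR with byte 0x49: 0x2C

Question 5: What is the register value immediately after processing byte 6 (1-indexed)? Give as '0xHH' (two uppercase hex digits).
Answer: 0xC4

Derivation:
After byte 1 (0xC6): reg=0xAF
After byte 2 (0x2C): reg=0x80
After byte 3 (0x4B): reg=0x7F
After byte 4 (0x7E): reg=0x07
After byte 5 (0x10): reg=0x65
After byte 6 (0x49): reg=0xC4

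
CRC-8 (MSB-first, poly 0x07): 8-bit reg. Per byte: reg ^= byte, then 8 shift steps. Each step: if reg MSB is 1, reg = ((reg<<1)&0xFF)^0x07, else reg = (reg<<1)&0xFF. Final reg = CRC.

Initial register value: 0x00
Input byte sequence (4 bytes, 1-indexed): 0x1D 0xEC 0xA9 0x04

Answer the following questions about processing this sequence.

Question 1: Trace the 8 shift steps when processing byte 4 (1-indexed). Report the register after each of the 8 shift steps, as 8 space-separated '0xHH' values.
Answer: 0xBB 0x71 0xE2 0xC3 0x81 0x05 0x0A 0x14

Derivation:
After byte 1 (0x1D): reg=0x53
After byte 2 (0xEC): reg=0x34
After byte 3 (0xA9): reg=0xDA
Register before byte 4: 0xDA
After XOR with byte 0x04: 0xDE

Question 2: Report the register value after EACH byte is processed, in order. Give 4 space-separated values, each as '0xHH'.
0x53 0x34 0xDA 0x14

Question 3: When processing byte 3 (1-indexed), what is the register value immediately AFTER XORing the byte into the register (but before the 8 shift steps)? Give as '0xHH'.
Register before byte 3: 0x34
Byte 3: 0xA9
0x34 XOR 0xA9 = 0x9D

Answer: 0x9D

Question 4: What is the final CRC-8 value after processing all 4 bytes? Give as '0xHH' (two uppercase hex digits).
Answer: 0x14

Derivation:
After byte 1 (0x1D): reg=0x53
After byte 2 (0xEC): reg=0x34
After byte 3 (0xA9): reg=0xDA
After byte 4 (0x04): reg=0x14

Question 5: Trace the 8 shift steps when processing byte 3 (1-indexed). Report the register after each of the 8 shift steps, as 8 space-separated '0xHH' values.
Answer: 0x3D 0x7A 0xF4 0xEF 0xD9 0xB5 0x6D 0xDA

Derivation:
After byte 1 (0x1D): reg=0x53
After byte 2 (0xEC): reg=0x34
Register before byte 3: 0x34
After XOR with byte 0xA9: 0x9D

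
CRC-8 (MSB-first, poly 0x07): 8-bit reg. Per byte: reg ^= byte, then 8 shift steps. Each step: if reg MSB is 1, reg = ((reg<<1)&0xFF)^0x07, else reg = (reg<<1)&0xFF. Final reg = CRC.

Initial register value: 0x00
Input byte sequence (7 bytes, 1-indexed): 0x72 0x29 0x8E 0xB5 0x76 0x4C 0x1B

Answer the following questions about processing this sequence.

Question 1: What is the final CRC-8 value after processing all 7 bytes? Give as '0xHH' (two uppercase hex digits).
After byte 1 (0x72): reg=0x59
After byte 2 (0x29): reg=0x57
After byte 3 (0x8E): reg=0x01
After byte 4 (0xB5): reg=0x05
After byte 5 (0x76): reg=0x5E
After byte 6 (0x4C): reg=0x7E
After byte 7 (0x1B): reg=0x3C

Answer: 0x3C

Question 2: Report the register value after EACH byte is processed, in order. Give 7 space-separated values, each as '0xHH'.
0x59 0x57 0x01 0x05 0x5E 0x7E 0x3C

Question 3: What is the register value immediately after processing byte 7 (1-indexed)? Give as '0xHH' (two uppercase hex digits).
Answer: 0x3C

Derivation:
After byte 1 (0x72): reg=0x59
After byte 2 (0x29): reg=0x57
After byte 3 (0x8E): reg=0x01
After byte 4 (0xB5): reg=0x05
After byte 5 (0x76): reg=0x5E
After byte 6 (0x4C): reg=0x7E
After byte 7 (0x1B): reg=0x3C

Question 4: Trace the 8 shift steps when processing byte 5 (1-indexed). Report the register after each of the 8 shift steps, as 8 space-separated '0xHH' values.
After byte 1 (0x72): reg=0x59
After byte 2 (0x29): reg=0x57
After byte 3 (0x8E): reg=0x01
After byte 4 (0xB5): reg=0x05
Register before byte 5: 0x05
After XOR with byte 0x76: 0x73

Answer: 0xE6 0xCB 0x91 0x25 0x4A 0x94 0x2F 0x5E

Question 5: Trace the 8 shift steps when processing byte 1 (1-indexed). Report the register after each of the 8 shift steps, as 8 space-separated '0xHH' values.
Register before byte 1: 0x00
After XOR with byte 0x72: 0x72

Answer: 0xE4 0xCF 0x99 0x35 0x6A 0xD4 0xAF 0x59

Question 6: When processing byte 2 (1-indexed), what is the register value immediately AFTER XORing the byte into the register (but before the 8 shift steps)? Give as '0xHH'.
Answer: 0x70

Derivation:
Register before byte 2: 0x59
Byte 2: 0x29
0x59 XOR 0x29 = 0x70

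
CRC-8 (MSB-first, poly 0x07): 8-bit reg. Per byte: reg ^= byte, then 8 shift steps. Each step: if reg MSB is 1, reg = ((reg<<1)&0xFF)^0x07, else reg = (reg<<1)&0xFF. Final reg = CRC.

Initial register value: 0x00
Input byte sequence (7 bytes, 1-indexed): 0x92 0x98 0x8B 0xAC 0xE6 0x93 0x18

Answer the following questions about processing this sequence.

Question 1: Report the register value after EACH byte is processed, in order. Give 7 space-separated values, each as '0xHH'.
0xF7 0x0A 0x8E 0xEE 0x38 0x58 0xC7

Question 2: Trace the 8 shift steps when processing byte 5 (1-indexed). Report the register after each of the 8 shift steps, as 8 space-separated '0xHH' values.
After byte 1 (0x92): reg=0xF7
After byte 2 (0x98): reg=0x0A
After byte 3 (0x8B): reg=0x8E
After byte 4 (0xAC): reg=0xEE
Register before byte 5: 0xEE
After XOR with byte 0xE6: 0x08

Answer: 0x10 0x20 0x40 0x80 0x07 0x0E 0x1C 0x38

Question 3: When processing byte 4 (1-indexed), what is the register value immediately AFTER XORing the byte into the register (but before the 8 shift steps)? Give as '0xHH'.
Register before byte 4: 0x8E
Byte 4: 0xAC
0x8E XOR 0xAC = 0x22

Answer: 0x22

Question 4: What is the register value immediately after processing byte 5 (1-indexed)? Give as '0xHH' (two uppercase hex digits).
Answer: 0x38

Derivation:
After byte 1 (0x92): reg=0xF7
After byte 2 (0x98): reg=0x0A
After byte 3 (0x8B): reg=0x8E
After byte 4 (0xAC): reg=0xEE
After byte 5 (0xE6): reg=0x38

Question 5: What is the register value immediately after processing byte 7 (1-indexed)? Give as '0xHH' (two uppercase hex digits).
Answer: 0xC7

Derivation:
After byte 1 (0x92): reg=0xF7
After byte 2 (0x98): reg=0x0A
After byte 3 (0x8B): reg=0x8E
After byte 4 (0xAC): reg=0xEE
After byte 5 (0xE6): reg=0x38
After byte 6 (0x93): reg=0x58
After byte 7 (0x18): reg=0xC7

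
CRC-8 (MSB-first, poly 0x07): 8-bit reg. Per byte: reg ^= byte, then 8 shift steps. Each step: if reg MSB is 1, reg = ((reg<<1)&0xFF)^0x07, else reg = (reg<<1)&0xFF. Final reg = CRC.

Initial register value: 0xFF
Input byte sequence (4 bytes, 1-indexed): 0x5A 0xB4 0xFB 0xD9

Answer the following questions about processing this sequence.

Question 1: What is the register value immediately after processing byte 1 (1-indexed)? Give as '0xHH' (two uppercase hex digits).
After byte 1 (0x5A): reg=0x72

Answer: 0x72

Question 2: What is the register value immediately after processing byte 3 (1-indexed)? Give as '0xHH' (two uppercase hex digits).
Answer: 0x7C

Derivation:
After byte 1 (0x5A): reg=0x72
After byte 2 (0xB4): reg=0x5C
After byte 3 (0xFB): reg=0x7C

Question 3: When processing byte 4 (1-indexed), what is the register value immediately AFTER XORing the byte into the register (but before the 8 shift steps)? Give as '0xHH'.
Answer: 0xA5

Derivation:
Register before byte 4: 0x7C
Byte 4: 0xD9
0x7C XOR 0xD9 = 0xA5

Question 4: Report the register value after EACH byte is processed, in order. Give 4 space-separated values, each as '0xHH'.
0x72 0x5C 0x7C 0x72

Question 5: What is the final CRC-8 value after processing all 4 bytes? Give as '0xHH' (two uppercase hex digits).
After byte 1 (0x5A): reg=0x72
After byte 2 (0xB4): reg=0x5C
After byte 3 (0xFB): reg=0x7C
After byte 4 (0xD9): reg=0x72

Answer: 0x72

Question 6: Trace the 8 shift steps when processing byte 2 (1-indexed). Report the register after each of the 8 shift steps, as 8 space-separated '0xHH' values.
After byte 1 (0x5A): reg=0x72
Register before byte 2: 0x72
After XOR with byte 0xB4: 0xC6

Answer: 0x8B 0x11 0x22 0x44 0x88 0x17 0x2E 0x5C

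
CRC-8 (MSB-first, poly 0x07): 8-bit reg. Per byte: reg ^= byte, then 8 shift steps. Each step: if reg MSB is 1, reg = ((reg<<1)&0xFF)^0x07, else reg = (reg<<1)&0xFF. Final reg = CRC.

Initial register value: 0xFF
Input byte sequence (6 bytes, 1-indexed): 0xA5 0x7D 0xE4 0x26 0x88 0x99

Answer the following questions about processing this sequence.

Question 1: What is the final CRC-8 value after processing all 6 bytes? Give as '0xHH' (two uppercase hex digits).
Answer: 0x45

Derivation:
After byte 1 (0xA5): reg=0x81
After byte 2 (0x7D): reg=0xFA
After byte 3 (0xE4): reg=0x5A
After byte 4 (0x26): reg=0x73
After byte 5 (0x88): reg=0xEF
After byte 6 (0x99): reg=0x45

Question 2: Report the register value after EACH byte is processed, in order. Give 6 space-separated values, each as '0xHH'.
0x81 0xFA 0x5A 0x73 0xEF 0x45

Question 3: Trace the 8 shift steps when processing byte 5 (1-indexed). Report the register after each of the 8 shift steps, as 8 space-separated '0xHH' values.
Answer: 0xF1 0xE5 0xCD 0x9D 0x3D 0x7A 0xF4 0xEF

Derivation:
After byte 1 (0xA5): reg=0x81
After byte 2 (0x7D): reg=0xFA
After byte 3 (0xE4): reg=0x5A
After byte 4 (0x26): reg=0x73
Register before byte 5: 0x73
After XOR with byte 0x88: 0xFB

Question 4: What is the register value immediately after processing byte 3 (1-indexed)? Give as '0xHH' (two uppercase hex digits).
Answer: 0x5A

Derivation:
After byte 1 (0xA5): reg=0x81
After byte 2 (0x7D): reg=0xFA
After byte 3 (0xE4): reg=0x5A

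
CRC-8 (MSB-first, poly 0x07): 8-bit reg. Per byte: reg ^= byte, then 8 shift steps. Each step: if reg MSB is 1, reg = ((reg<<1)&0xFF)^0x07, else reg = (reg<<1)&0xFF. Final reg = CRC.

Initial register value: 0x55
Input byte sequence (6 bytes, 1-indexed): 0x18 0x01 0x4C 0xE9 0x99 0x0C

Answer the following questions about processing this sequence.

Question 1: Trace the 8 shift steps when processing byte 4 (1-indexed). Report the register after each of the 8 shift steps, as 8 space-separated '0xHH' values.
Answer: 0x10 0x20 0x40 0x80 0x07 0x0E 0x1C 0x38

Derivation:
After byte 1 (0x18): reg=0xE4
After byte 2 (0x01): reg=0xB5
After byte 3 (0x4C): reg=0xE1
Register before byte 4: 0xE1
After XOR with byte 0xE9: 0x08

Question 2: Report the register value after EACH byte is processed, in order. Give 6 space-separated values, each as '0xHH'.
0xE4 0xB5 0xE1 0x38 0x6E 0x29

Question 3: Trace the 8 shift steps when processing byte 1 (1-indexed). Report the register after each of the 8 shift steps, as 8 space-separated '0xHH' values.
Register before byte 1: 0x55
After XOR with byte 0x18: 0x4D

Answer: 0x9A 0x33 0x66 0xCC 0x9F 0x39 0x72 0xE4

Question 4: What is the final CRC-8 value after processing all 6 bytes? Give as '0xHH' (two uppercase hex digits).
Answer: 0x29

Derivation:
After byte 1 (0x18): reg=0xE4
After byte 2 (0x01): reg=0xB5
After byte 3 (0x4C): reg=0xE1
After byte 4 (0xE9): reg=0x38
After byte 5 (0x99): reg=0x6E
After byte 6 (0x0C): reg=0x29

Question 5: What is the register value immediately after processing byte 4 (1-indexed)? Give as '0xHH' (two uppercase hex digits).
After byte 1 (0x18): reg=0xE4
After byte 2 (0x01): reg=0xB5
After byte 3 (0x4C): reg=0xE1
After byte 4 (0xE9): reg=0x38

Answer: 0x38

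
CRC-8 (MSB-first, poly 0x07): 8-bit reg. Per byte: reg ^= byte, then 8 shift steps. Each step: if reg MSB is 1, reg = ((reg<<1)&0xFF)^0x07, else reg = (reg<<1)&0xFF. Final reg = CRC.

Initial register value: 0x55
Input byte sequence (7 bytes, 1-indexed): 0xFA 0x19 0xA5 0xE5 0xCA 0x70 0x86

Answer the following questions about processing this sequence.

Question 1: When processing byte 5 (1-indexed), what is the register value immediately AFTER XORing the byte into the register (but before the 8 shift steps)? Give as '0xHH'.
Answer: 0x93

Derivation:
Register before byte 5: 0x59
Byte 5: 0xCA
0x59 XOR 0xCA = 0x93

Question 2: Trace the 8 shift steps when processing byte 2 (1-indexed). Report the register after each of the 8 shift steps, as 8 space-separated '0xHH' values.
Answer: 0xBA 0x73 0xE6 0xCB 0x91 0x25 0x4A 0x94

Derivation:
After byte 1 (0xFA): reg=0x44
Register before byte 2: 0x44
After XOR with byte 0x19: 0x5D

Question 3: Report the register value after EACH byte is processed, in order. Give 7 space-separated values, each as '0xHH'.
0x44 0x94 0x97 0x59 0xF0 0x89 0x2D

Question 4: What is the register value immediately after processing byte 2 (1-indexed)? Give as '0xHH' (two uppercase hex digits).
Answer: 0x94

Derivation:
After byte 1 (0xFA): reg=0x44
After byte 2 (0x19): reg=0x94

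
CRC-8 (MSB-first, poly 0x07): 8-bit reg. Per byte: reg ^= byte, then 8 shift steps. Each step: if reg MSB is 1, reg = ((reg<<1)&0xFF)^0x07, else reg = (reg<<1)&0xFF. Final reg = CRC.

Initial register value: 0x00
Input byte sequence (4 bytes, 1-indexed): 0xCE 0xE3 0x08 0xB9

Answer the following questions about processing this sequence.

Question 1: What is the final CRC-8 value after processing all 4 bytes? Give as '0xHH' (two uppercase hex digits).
After byte 1 (0xCE): reg=0x64
After byte 2 (0xE3): reg=0x9C
After byte 3 (0x08): reg=0xE5
After byte 4 (0xB9): reg=0x93

Answer: 0x93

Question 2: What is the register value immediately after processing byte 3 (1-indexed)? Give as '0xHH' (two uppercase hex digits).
After byte 1 (0xCE): reg=0x64
After byte 2 (0xE3): reg=0x9C
After byte 3 (0x08): reg=0xE5

Answer: 0xE5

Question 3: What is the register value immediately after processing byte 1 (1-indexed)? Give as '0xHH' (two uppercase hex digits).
After byte 1 (0xCE): reg=0x64

Answer: 0x64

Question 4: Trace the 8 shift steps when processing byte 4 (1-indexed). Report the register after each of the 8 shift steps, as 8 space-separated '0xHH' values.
After byte 1 (0xCE): reg=0x64
After byte 2 (0xE3): reg=0x9C
After byte 3 (0x08): reg=0xE5
Register before byte 4: 0xE5
After XOR with byte 0xB9: 0x5C

Answer: 0xB8 0x77 0xEE 0xDB 0xB1 0x65 0xCA 0x93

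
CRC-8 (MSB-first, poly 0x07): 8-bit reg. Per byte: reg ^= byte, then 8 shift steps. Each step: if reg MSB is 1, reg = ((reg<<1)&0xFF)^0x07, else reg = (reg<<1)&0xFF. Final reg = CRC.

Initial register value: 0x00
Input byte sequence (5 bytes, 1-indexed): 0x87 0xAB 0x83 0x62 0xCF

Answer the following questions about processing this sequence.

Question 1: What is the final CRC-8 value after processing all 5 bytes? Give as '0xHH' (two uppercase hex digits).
After byte 1 (0x87): reg=0x9C
After byte 2 (0xAB): reg=0x85
After byte 3 (0x83): reg=0x12
After byte 4 (0x62): reg=0x57
After byte 5 (0xCF): reg=0xC1

Answer: 0xC1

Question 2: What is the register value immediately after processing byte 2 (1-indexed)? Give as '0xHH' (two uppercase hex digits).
Answer: 0x85

Derivation:
After byte 1 (0x87): reg=0x9C
After byte 2 (0xAB): reg=0x85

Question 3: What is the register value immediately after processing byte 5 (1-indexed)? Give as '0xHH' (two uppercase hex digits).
After byte 1 (0x87): reg=0x9C
After byte 2 (0xAB): reg=0x85
After byte 3 (0x83): reg=0x12
After byte 4 (0x62): reg=0x57
After byte 5 (0xCF): reg=0xC1

Answer: 0xC1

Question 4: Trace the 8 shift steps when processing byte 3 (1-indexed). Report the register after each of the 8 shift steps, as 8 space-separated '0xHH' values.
Answer: 0x0C 0x18 0x30 0x60 0xC0 0x87 0x09 0x12

Derivation:
After byte 1 (0x87): reg=0x9C
After byte 2 (0xAB): reg=0x85
Register before byte 3: 0x85
After XOR with byte 0x83: 0x06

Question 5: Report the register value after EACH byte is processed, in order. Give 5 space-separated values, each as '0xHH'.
0x9C 0x85 0x12 0x57 0xC1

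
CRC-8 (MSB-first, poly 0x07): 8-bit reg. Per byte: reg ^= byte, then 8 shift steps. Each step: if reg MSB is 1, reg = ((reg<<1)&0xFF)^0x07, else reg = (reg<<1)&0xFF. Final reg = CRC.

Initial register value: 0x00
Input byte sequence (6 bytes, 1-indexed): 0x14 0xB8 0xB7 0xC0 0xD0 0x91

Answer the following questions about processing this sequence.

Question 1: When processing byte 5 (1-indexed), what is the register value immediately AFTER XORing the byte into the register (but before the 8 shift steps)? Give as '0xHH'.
Register before byte 5: 0xEE
Byte 5: 0xD0
0xEE XOR 0xD0 = 0x3E

Answer: 0x3E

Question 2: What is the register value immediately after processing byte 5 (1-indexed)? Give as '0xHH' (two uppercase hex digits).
After byte 1 (0x14): reg=0x6C
After byte 2 (0xB8): reg=0x22
After byte 3 (0xB7): reg=0xE2
After byte 4 (0xC0): reg=0xEE
After byte 5 (0xD0): reg=0xBA

Answer: 0xBA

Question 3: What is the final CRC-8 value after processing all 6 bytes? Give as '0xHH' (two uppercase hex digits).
Answer: 0xD1

Derivation:
After byte 1 (0x14): reg=0x6C
After byte 2 (0xB8): reg=0x22
After byte 3 (0xB7): reg=0xE2
After byte 4 (0xC0): reg=0xEE
After byte 5 (0xD0): reg=0xBA
After byte 6 (0x91): reg=0xD1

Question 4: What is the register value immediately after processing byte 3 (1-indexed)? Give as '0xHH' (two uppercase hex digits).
Answer: 0xE2

Derivation:
After byte 1 (0x14): reg=0x6C
After byte 2 (0xB8): reg=0x22
After byte 3 (0xB7): reg=0xE2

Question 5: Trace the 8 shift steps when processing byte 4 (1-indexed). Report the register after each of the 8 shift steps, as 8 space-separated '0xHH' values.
After byte 1 (0x14): reg=0x6C
After byte 2 (0xB8): reg=0x22
After byte 3 (0xB7): reg=0xE2
Register before byte 4: 0xE2
After XOR with byte 0xC0: 0x22

Answer: 0x44 0x88 0x17 0x2E 0x5C 0xB8 0x77 0xEE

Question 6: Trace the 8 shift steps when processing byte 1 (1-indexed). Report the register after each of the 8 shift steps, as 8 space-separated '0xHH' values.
Answer: 0x28 0x50 0xA0 0x47 0x8E 0x1B 0x36 0x6C

Derivation:
Register before byte 1: 0x00
After XOR with byte 0x14: 0x14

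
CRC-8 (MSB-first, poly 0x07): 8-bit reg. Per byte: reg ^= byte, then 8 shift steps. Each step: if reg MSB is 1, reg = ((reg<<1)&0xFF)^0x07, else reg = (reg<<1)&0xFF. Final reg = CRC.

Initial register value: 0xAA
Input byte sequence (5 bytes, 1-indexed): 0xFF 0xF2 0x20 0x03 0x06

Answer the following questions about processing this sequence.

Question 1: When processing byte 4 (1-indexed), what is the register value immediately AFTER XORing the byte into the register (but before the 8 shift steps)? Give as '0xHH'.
Answer: 0x39

Derivation:
Register before byte 4: 0x3A
Byte 4: 0x03
0x3A XOR 0x03 = 0x39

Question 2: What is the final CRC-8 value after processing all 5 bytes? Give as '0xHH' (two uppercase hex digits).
Answer: 0x56

Derivation:
After byte 1 (0xFF): reg=0xAC
After byte 2 (0xF2): reg=0x9D
After byte 3 (0x20): reg=0x3A
After byte 4 (0x03): reg=0xAF
After byte 5 (0x06): reg=0x56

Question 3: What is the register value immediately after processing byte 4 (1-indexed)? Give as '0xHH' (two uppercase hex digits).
Answer: 0xAF

Derivation:
After byte 1 (0xFF): reg=0xAC
After byte 2 (0xF2): reg=0x9D
After byte 3 (0x20): reg=0x3A
After byte 4 (0x03): reg=0xAF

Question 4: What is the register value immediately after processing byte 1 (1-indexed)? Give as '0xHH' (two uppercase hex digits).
Answer: 0xAC

Derivation:
After byte 1 (0xFF): reg=0xAC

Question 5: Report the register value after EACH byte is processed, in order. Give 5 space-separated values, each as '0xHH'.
0xAC 0x9D 0x3A 0xAF 0x56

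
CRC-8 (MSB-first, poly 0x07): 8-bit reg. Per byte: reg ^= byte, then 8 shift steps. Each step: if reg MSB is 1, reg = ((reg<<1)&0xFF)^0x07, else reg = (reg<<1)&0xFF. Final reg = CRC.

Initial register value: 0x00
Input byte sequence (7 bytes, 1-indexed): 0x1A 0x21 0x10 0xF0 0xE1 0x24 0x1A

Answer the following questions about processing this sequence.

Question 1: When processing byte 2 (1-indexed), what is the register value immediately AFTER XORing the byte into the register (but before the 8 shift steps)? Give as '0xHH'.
Register before byte 2: 0x46
Byte 2: 0x21
0x46 XOR 0x21 = 0x67

Answer: 0x67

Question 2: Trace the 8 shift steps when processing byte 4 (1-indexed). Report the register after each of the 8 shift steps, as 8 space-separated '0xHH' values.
Answer: 0x3C 0x78 0xF0 0xE7 0xC9 0x95 0x2D 0x5A

Derivation:
After byte 1 (0x1A): reg=0x46
After byte 2 (0x21): reg=0x32
After byte 3 (0x10): reg=0xEE
Register before byte 4: 0xEE
After XOR with byte 0xF0: 0x1E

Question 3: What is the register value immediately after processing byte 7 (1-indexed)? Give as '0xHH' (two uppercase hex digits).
After byte 1 (0x1A): reg=0x46
After byte 2 (0x21): reg=0x32
After byte 3 (0x10): reg=0xEE
After byte 4 (0xF0): reg=0x5A
After byte 5 (0xE1): reg=0x28
After byte 6 (0x24): reg=0x24
After byte 7 (0x1A): reg=0xBA

Answer: 0xBA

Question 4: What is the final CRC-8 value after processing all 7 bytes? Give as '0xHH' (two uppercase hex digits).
Answer: 0xBA

Derivation:
After byte 1 (0x1A): reg=0x46
After byte 2 (0x21): reg=0x32
After byte 3 (0x10): reg=0xEE
After byte 4 (0xF0): reg=0x5A
After byte 5 (0xE1): reg=0x28
After byte 6 (0x24): reg=0x24
After byte 7 (0x1A): reg=0xBA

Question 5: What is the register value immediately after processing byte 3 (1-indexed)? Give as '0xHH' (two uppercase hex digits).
After byte 1 (0x1A): reg=0x46
After byte 2 (0x21): reg=0x32
After byte 3 (0x10): reg=0xEE

Answer: 0xEE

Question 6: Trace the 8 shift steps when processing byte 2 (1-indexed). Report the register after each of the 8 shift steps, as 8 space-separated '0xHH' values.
After byte 1 (0x1A): reg=0x46
Register before byte 2: 0x46
After XOR with byte 0x21: 0x67

Answer: 0xCE 0x9B 0x31 0x62 0xC4 0x8F 0x19 0x32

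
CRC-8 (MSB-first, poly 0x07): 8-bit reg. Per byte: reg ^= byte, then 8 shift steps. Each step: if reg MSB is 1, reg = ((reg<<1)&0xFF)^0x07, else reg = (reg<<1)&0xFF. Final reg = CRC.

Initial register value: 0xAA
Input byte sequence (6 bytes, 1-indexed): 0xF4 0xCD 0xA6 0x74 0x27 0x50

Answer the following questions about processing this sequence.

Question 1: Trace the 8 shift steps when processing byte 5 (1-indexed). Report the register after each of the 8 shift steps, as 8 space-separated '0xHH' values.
After byte 1 (0xF4): reg=0x9D
After byte 2 (0xCD): reg=0xB7
After byte 3 (0xA6): reg=0x77
After byte 4 (0x74): reg=0x09
Register before byte 5: 0x09
After XOR with byte 0x27: 0x2E

Answer: 0x5C 0xB8 0x77 0xEE 0xDB 0xB1 0x65 0xCA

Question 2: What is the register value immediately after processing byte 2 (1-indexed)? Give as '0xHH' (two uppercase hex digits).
Answer: 0xB7

Derivation:
After byte 1 (0xF4): reg=0x9D
After byte 2 (0xCD): reg=0xB7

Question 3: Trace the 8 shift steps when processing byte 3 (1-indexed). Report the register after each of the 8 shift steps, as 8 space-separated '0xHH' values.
Answer: 0x22 0x44 0x88 0x17 0x2E 0x5C 0xB8 0x77

Derivation:
After byte 1 (0xF4): reg=0x9D
After byte 2 (0xCD): reg=0xB7
Register before byte 3: 0xB7
After XOR with byte 0xA6: 0x11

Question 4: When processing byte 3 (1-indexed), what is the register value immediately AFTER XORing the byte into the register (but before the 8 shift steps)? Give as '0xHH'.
Register before byte 3: 0xB7
Byte 3: 0xA6
0xB7 XOR 0xA6 = 0x11

Answer: 0x11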